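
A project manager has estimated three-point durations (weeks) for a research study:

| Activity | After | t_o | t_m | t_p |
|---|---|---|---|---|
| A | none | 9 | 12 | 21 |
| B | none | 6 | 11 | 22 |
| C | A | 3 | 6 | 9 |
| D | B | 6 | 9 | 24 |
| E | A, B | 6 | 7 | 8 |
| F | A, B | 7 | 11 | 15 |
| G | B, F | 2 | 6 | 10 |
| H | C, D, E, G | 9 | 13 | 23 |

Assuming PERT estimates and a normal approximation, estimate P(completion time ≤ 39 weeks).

te_A = (9 + 4·12 + 21)/6 = 78/6 = 13; σ²_A = ((21−9)/6)² = 4.000
te_B = (6 + 4·11 + 22)/6 = 72/6 = 12; σ²_B = ((22−6)/6)² = 7.111
te_C = (3 + 4·6 + 9)/6 = 36/6 = 6; σ²_C = ((9−3)/6)² = 1.000
te_D = (6 + 4·9 + 24)/6 = 66/6 = 11; σ²_D = ((24−6)/6)² = 9.000
te_E = (6 + 4·7 + 8)/6 = 42/6 = 7; σ²_E = ((8−6)/6)² = 0.111
te_F = (7 + 4·11 + 15)/6 = 66/6 = 11; σ²_F = ((15−7)/6)² = 1.778
te_G = (2 + 4·6 + 10)/6 = 36/6 = 6; σ²_G = ((10−2)/6)² = 1.778
te_H = (9 + 4·13 + 23)/6 = 84/6 = 14; σ²_H = ((23−9)/6)² = 5.444

Forward pass:
ES_A = 0; EF_A = 13
ES_B = 0; EF_B = 12
ES_C = 13; EF_C = 13+6 = 19
ES_D = 12; EF_D = 12+11 = 23
ES_E = max(EF_A=13, EF_B=12) = 13; EF_E = 13+7 = 20
ES_F = max(EF_A=13, EF_B=12) = 13; EF_F = 13+11 = 24
ES_G = max(EF_B=12, EF_F=24) = 24; EF_G = 24+6 = 30
ES_H = max(EF_C=19, EF_D=23, EF_E=20, EF_G=30) = 30; EF_H = 30+14 = 44
Expected project duration μ = 44 weeks. Critical path: A → F → G → H.

Variance along critical path = 4.000 + 1.778 + 1.778 + 5.444 = 13.000; σ = √13.000 = 3.606 weeks.
Z = (39 − 44) / 3.606 = -1.387
P(T ≤ 39) = Φ(-1.387) ≈ 0.083

0.083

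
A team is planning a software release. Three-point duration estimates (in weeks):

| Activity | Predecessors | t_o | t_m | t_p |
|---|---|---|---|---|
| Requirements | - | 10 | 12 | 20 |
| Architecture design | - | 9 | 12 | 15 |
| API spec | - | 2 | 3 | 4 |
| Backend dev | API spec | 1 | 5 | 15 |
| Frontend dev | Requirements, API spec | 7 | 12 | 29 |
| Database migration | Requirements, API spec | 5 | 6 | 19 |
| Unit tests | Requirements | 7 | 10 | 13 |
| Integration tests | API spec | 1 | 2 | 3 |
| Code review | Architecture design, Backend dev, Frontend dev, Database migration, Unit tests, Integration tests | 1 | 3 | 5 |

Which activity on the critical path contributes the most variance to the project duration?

Frontend dev

te_Requirements = (10 + 4·12 + 20)/6 = 78/6 = 13; σ²_Requirements = ((20−10)/6)² = 2.778
te_Architecture design = (9 + 4·12 + 15)/6 = 72/6 = 12; σ²_Architecture design = ((15−9)/6)² = 1.000
te_API spec = (2 + 4·3 + 4)/6 = 18/6 = 3; σ²_API spec = ((4−2)/6)² = 0.111
te_Backend dev = (1 + 4·5 + 15)/6 = 36/6 = 6; σ²_Backend dev = ((15−1)/6)² = 5.444
te_Frontend dev = (7 + 4·12 + 29)/6 = 84/6 = 14; σ²_Frontend dev = ((29−7)/6)² = 13.444
te_Database migration = (5 + 4·6 + 19)/6 = 48/6 = 8; σ²_Database migration = ((19−5)/6)² = 5.444
te_Unit tests = (7 + 4·10 + 13)/6 = 60/6 = 10; σ²_Unit tests = ((13−7)/6)² = 1.000
te_Integration tests = (1 + 4·2 + 3)/6 = 12/6 = 2; σ²_Integration tests = ((3−1)/6)² = 0.111
te_Code review = (1 + 4·3 + 5)/6 = 18/6 = 3; σ²_Code review = ((5−1)/6)² = 0.444

Forward pass:
ES_Requirements = 0; EF_Requirements = 13
ES_Architecture design = 0; EF_Architecture design = 12
ES_API spec = 0; EF_API spec = 3
ES_Backend dev = 3; EF_Backend dev = 3+6 = 9
ES_Frontend dev = max(EF_Requirements=13, EF_API spec=3) = 13; EF_Frontend dev = 13+14 = 27
ES_Database migration = max(EF_Requirements=13, EF_API spec=3) = 13; EF_Database migration = 13+8 = 21
ES_Unit tests = 13; EF_Unit tests = 13+10 = 23
ES_Integration tests = 3; EF_Integration tests = 3+2 = 5
ES_Code review = max(EF_Architecture design=12, EF_Backend dev=9, EF_Frontend dev=27, EF_Database migration=21, EF_Unit tests=23, EF_Integration tests=5) = 27; EF_Code review = 27+3 = 30
Expected project duration μ = 30 weeks. Critical path: Requirements → Frontend dev → Code review.

Variances on critical path: σ²_Requirements=2.778, σ²_Frontend dev=13.444, σ²_Code review=0.444.
Largest is σ²_Frontend dev = 13.444.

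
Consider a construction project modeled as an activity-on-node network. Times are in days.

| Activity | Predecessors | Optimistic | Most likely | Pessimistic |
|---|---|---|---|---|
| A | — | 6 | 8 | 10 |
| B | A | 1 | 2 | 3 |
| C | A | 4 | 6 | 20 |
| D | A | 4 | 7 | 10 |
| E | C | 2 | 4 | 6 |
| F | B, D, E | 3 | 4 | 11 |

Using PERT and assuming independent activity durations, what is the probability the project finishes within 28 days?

0.831

te_A = (6 + 4·8 + 10)/6 = 48/6 = 8; σ²_A = ((10−6)/6)² = 0.444
te_B = (1 + 4·2 + 3)/6 = 12/6 = 2; σ²_B = ((3−1)/6)² = 0.111
te_C = (4 + 4·6 + 20)/6 = 48/6 = 8; σ²_C = ((20−4)/6)² = 7.111
te_D = (4 + 4·7 + 10)/6 = 42/6 = 7; σ²_D = ((10−4)/6)² = 1.000
te_E = (2 + 4·4 + 6)/6 = 24/6 = 4; σ²_E = ((6−2)/6)² = 0.444
te_F = (3 + 4·4 + 11)/6 = 30/6 = 5; σ²_F = ((11−3)/6)² = 1.778

Forward pass:
ES_A = 0; EF_A = 8
ES_B = 8; EF_B = 8+2 = 10
ES_C = 8; EF_C = 8+8 = 16
ES_D = 8; EF_D = 8+7 = 15
ES_E = 16; EF_E = 16+4 = 20
ES_F = max(EF_B=10, EF_D=15, EF_E=20) = 20; EF_F = 20+5 = 25
Expected project duration μ = 25 days. Critical path: A → C → E → F.

Variance along critical path = 0.444 + 7.111 + 0.444 + 1.778 = 9.778; σ = √9.778 = 3.127 days.
Z = (28 − 25) / 3.127 = 0.959
P(T ≤ 28) = Φ(0.959) ≈ 0.831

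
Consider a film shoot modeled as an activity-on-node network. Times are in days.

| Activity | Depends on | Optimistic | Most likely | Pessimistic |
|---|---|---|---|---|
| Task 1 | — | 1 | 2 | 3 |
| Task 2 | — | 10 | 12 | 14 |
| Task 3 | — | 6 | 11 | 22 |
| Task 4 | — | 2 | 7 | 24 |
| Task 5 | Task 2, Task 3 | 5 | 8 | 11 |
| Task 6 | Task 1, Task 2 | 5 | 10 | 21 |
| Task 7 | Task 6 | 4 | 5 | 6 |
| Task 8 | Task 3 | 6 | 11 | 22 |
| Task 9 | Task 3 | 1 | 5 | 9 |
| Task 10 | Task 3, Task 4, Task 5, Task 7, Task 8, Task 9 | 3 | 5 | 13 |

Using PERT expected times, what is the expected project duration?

34 days

te_Task 1 = (1 + 4·2 + 3)/6 = 12/6 = 2
te_Task 2 = (10 + 4·12 + 14)/6 = 72/6 = 12
te_Task 3 = (6 + 4·11 + 22)/6 = 72/6 = 12
te_Task 4 = (2 + 4·7 + 24)/6 = 54/6 = 9
te_Task 5 = (5 + 4·8 + 11)/6 = 48/6 = 8
te_Task 6 = (5 + 4·10 + 21)/6 = 66/6 = 11
te_Task 7 = (4 + 4·5 + 6)/6 = 30/6 = 5
te_Task 8 = (6 + 4·11 + 22)/6 = 72/6 = 12
te_Task 9 = (1 + 4·5 + 9)/6 = 30/6 = 5
te_Task 10 = (3 + 4·5 + 13)/6 = 36/6 = 6

Forward pass:
ES_Task 1 = 0; EF_Task 1 = 2
ES_Task 2 = 0; EF_Task 2 = 12
ES_Task 3 = 0; EF_Task 3 = 12
ES_Task 4 = 0; EF_Task 4 = 9
ES_Task 5 = max(EF_Task 2=12, EF_Task 3=12) = 12; EF_Task 5 = 12+8 = 20
ES_Task 6 = max(EF_Task 1=2, EF_Task 2=12) = 12; EF_Task 6 = 12+11 = 23
ES_Task 7 = 23; EF_Task 7 = 23+5 = 28
ES_Task 8 = 12; EF_Task 8 = 12+12 = 24
ES_Task 9 = 12; EF_Task 9 = 12+5 = 17
ES_Task 10 = max(EF_Task 3=12, EF_Task 4=9, EF_Task 5=20, EF_Task 7=28, EF_Task 8=24, EF_Task 9=17) = 28; EF_Task 10 = 28+6 = 34
Expected project duration μ = 34 days. Critical path: Task 2 → Task 6 → Task 7 → Task 10.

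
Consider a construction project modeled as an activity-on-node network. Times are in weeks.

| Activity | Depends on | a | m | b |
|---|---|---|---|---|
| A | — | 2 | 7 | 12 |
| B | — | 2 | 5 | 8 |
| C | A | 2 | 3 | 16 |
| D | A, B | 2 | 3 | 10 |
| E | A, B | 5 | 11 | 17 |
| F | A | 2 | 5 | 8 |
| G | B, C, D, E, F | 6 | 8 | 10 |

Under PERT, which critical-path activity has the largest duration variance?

E

te_A = (2 + 4·7 + 12)/6 = 42/6 = 7; σ²_A = ((12−2)/6)² = 2.778
te_B = (2 + 4·5 + 8)/6 = 30/6 = 5; σ²_B = ((8−2)/6)² = 1.000
te_C = (2 + 4·3 + 16)/6 = 30/6 = 5; σ²_C = ((16−2)/6)² = 5.444
te_D = (2 + 4·3 + 10)/6 = 24/6 = 4; σ²_D = ((10−2)/6)² = 1.778
te_E = (5 + 4·11 + 17)/6 = 66/6 = 11; σ²_E = ((17−5)/6)² = 4.000
te_F = (2 + 4·5 + 8)/6 = 30/6 = 5; σ²_F = ((8−2)/6)² = 1.000
te_G = (6 + 4·8 + 10)/6 = 48/6 = 8; σ²_G = ((10−6)/6)² = 0.444

Forward pass:
ES_A = 0; EF_A = 7
ES_B = 0; EF_B = 5
ES_C = 7; EF_C = 7+5 = 12
ES_D = max(EF_A=7, EF_B=5) = 7; EF_D = 7+4 = 11
ES_E = max(EF_A=7, EF_B=5) = 7; EF_E = 7+11 = 18
ES_F = 7; EF_F = 7+5 = 12
ES_G = max(EF_B=5, EF_C=12, EF_D=11, EF_E=18, EF_F=12) = 18; EF_G = 18+8 = 26
Expected project duration μ = 26 weeks. Critical path: A → E → G.

Variances on critical path: σ²_A=2.778, σ²_E=4.000, σ²_G=0.444.
Largest is σ²_E = 4.000.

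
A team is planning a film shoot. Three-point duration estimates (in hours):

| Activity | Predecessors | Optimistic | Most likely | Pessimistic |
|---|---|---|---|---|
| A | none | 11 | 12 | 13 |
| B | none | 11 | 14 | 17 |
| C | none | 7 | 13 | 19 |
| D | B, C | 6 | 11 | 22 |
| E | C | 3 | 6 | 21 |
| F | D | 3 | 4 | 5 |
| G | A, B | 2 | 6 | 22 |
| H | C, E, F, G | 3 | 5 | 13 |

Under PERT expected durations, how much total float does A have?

10 hours

te_A = (11 + 4·12 + 13)/6 = 72/6 = 12
te_B = (11 + 4·14 + 17)/6 = 84/6 = 14
te_C = (7 + 4·13 + 19)/6 = 78/6 = 13
te_D = (6 + 4·11 + 22)/6 = 72/6 = 12
te_E = (3 + 4·6 + 21)/6 = 48/6 = 8
te_F = (3 + 4·4 + 5)/6 = 24/6 = 4
te_G = (2 + 4·6 + 22)/6 = 48/6 = 8
te_H = (3 + 4·5 + 13)/6 = 36/6 = 6

Forward pass:
ES_A = 0; EF_A = 12
ES_B = 0; EF_B = 14
ES_C = 0; EF_C = 13
ES_D = max(EF_B=14, EF_C=13) = 14; EF_D = 14+12 = 26
ES_E = 13; EF_E = 13+8 = 21
ES_F = 26; EF_F = 26+4 = 30
ES_G = max(EF_A=12, EF_B=14) = 14; EF_G = 14+8 = 22
ES_H = max(EF_C=13, EF_E=21, EF_F=30, EF_G=22) = 30; EF_H = 30+6 = 36
Expected project duration μ = 36 hours. Critical path: B → D → F → H.

Backward pass:
LF_H = 36; LS_H = 36−6 = 30
LF_G = LS_H = 30; LS_G = 30−8 = 22
LF_F = LS_H = 30; LS_F = 30−4 = 26
LF_E = LS_H = 30; LS_E = 30−8 = 22
LF_D = LS_F = 26; LS_D = 26−12 = 14
LF_C = min(LS_D=14, LS_E=22, LS_H=30) = 14; LS_C = 14−13 = 1
LF_B = min(LS_D=14, LS_G=22) = 14; LS_B = 14−14 = 0
LF_A = LS_G = 22; LS_A = 22−12 = 10
Slack_A = LS_A − ES_A = 10 − 0 = 10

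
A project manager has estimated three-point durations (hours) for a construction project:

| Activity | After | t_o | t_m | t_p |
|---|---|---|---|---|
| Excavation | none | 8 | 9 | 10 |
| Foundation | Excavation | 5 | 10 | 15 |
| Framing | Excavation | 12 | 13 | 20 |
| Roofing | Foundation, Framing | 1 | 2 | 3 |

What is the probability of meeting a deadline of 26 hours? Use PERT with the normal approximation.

te_Excavation = (8 + 4·9 + 10)/6 = 54/6 = 9; σ²_Excavation = ((10−8)/6)² = 0.111
te_Foundation = (5 + 4·10 + 15)/6 = 60/6 = 10; σ²_Foundation = ((15−5)/6)² = 2.778
te_Framing = (12 + 4·13 + 20)/6 = 84/6 = 14; σ²_Framing = ((20−12)/6)² = 1.778
te_Roofing = (1 + 4·2 + 3)/6 = 12/6 = 2; σ²_Roofing = ((3−1)/6)² = 0.111

Forward pass:
ES_Excavation = 0; EF_Excavation = 9
ES_Foundation = 9; EF_Foundation = 9+10 = 19
ES_Framing = 9; EF_Framing = 9+14 = 23
ES_Roofing = max(EF_Foundation=19, EF_Framing=23) = 23; EF_Roofing = 23+2 = 25
Expected project duration μ = 25 hours. Critical path: Excavation → Framing → Roofing.

Variance along critical path = 0.111 + 1.778 + 0.111 = 2.000; σ = √2.000 = 1.414 hours.
Z = (26 − 25) / 1.414 = 0.707
P(T ≤ 26) = Φ(0.707) ≈ 0.760

0.760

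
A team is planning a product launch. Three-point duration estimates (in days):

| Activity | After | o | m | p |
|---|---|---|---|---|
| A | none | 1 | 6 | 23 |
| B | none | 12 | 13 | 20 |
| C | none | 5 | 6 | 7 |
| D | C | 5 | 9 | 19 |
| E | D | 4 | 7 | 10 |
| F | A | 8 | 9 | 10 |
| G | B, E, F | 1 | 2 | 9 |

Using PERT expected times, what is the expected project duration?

26 days

te_A = (1 + 4·6 + 23)/6 = 48/6 = 8
te_B = (12 + 4·13 + 20)/6 = 84/6 = 14
te_C = (5 + 4·6 + 7)/6 = 36/6 = 6
te_D = (5 + 4·9 + 19)/6 = 60/6 = 10
te_E = (4 + 4·7 + 10)/6 = 42/6 = 7
te_F = (8 + 4·9 + 10)/6 = 54/6 = 9
te_G = (1 + 4·2 + 9)/6 = 18/6 = 3

Forward pass:
ES_A = 0; EF_A = 8
ES_B = 0; EF_B = 14
ES_C = 0; EF_C = 6
ES_D = 6; EF_D = 6+10 = 16
ES_E = 16; EF_E = 16+7 = 23
ES_F = 8; EF_F = 8+9 = 17
ES_G = max(EF_B=14, EF_E=23, EF_F=17) = 23; EF_G = 23+3 = 26
Expected project duration μ = 26 days. Critical path: C → D → E → G.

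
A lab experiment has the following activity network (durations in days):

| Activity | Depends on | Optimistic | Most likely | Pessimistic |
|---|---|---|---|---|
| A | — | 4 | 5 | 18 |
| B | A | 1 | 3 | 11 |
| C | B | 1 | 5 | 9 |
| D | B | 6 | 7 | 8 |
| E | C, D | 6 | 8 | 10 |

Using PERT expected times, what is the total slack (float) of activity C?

2 days

te_A = (4 + 4·5 + 18)/6 = 42/6 = 7
te_B = (1 + 4·3 + 11)/6 = 24/6 = 4
te_C = (1 + 4·5 + 9)/6 = 30/6 = 5
te_D = (6 + 4·7 + 8)/6 = 42/6 = 7
te_E = (6 + 4·8 + 10)/6 = 48/6 = 8

Forward pass:
ES_A = 0; EF_A = 7
ES_B = 7; EF_B = 7+4 = 11
ES_C = 11; EF_C = 11+5 = 16
ES_D = 11; EF_D = 11+7 = 18
ES_E = max(EF_C=16, EF_D=18) = 18; EF_E = 18+8 = 26
Expected project duration μ = 26 days. Critical path: A → B → D → E.

Backward pass:
LF_E = 26; LS_E = 26−8 = 18
LF_D = LS_E = 18; LS_D = 18−7 = 11
LF_C = LS_E = 18; LS_C = 18−5 = 13
LF_B = min(LS_C=13, LS_D=11) = 11; LS_B = 11−4 = 7
LF_A = LS_B = 7; LS_A = 7−7 = 0
Slack_C = LS_C − ES_C = 13 − 11 = 2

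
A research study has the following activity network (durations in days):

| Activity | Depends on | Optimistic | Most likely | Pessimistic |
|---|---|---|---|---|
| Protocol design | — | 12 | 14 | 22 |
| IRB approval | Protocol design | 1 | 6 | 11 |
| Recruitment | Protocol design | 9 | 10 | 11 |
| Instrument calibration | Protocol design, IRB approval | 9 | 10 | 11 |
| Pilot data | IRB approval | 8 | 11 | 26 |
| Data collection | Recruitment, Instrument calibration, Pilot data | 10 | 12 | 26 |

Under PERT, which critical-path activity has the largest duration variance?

Pilot data

te_Protocol design = (12 + 4·14 + 22)/6 = 90/6 = 15; σ²_Protocol design = ((22−12)/6)² = 2.778
te_IRB approval = (1 + 4·6 + 11)/6 = 36/6 = 6; σ²_IRB approval = ((11−1)/6)² = 2.778
te_Recruitment = (9 + 4·10 + 11)/6 = 60/6 = 10; σ²_Recruitment = ((11−9)/6)² = 0.111
te_Instrument calibration = (9 + 4·10 + 11)/6 = 60/6 = 10; σ²_Instrument calibration = ((11−9)/6)² = 0.111
te_Pilot data = (8 + 4·11 + 26)/6 = 78/6 = 13; σ²_Pilot data = ((26−8)/6)² = 9.000
te_Data collection = (10 + 4·12 + 26)/6 = 84/6 = 14; σ²_Data collection = ((26−10)/6)² = 7.111

Forward pass:
ES_Protocol design = 0; EF_Protocol design = 15
ES_IRB approval = 15; EF_IRB approval = 15+6 = 21
ES_Recruitment = 15; EF_Recruitment = 15+10 = 25
ES_Instrument calibration = max(EF_Protocol design=15, EF_IRB approval=21) = 21; EF_Instrument calibration = 21+10 = 31
ES_Pilot data = 21; EF_Pilot data = 21+13 = 34
ES_Data collection = max(EF_Recruitment=25, EF_Instrument calibration=31, EF_Pilot data=34) = 34; EF_Data collection = 34+14 = 48
Expected project duration μ = 48 days. Critical path: Protocol design → IRB approval → Pilot data → Data collection.

Variances on critical path: σ²_Protocol design=2.778, σ²_IRB approval=2.778, σ²_Pilot data=9.000, σ²_Data collection=7.111.
Largest is σ²_Pilot data = 9.000.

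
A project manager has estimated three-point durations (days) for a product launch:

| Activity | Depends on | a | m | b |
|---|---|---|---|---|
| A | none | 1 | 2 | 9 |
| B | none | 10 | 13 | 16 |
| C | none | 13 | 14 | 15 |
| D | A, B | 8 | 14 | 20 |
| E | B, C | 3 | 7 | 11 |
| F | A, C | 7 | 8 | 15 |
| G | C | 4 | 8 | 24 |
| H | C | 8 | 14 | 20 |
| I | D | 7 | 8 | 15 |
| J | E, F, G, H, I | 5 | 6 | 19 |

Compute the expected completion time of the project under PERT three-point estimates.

44 days

te_A = (1 + 4·2 + 9)/6 = 18/6 = 3
te_B = (10 + 4·13 + 16)/6 = 78/6 = 13
te_C = (13 + 4·14 + 15)/6 = 84/6 = 14
te_D = (8 + 4·14 + 20)/6 = 84/6 = 14
te_E = (3 + 4·7 + 11)/6 = 42/6 = 7
te_F = (7 + 4·8 + 15)/6 = 54/6 = 9
te_G = (4 + 4·8 + 24)/6 = 60/6 = 10
te_H = (8 + 4·14 + 20)/6 = 84/6 = 14
te_I = (7 + 4·8 + 15)/6 = 54/6 = 9
te_J = (5 + 4·6 + 19)/6 = 48/6 = 8

Forward pass:
ES_A = 0; EF_A = 3
ES_B = 0; EF_B = 13
ES_C = 0; EF_C = 14
ES_D = max(EF_A=3, EF_B=13) = 13; EF_D = 13+14 = 27
ES_E = max(EF_B=13, EF_C=14) = 14; EF_E = 14+7 = 21
ES_F = max(EF_A=3, EF_C=14) = 14; EF_F = 14+9 = 23
ES_G = 14; EF_G = 14+10 = 24
ES_H = 14; EF_H = 14+14 = 28
ES_I = 27; EF_I = 27+9 = 36
ES_J = max(EF_E=21, EF_F=23, EF_G=24, EF_H=28, EF_I=36) = 36; EF_J = 36+8 = 44
Expected project duration μ = 44 days. Critical path: B → D → I → J.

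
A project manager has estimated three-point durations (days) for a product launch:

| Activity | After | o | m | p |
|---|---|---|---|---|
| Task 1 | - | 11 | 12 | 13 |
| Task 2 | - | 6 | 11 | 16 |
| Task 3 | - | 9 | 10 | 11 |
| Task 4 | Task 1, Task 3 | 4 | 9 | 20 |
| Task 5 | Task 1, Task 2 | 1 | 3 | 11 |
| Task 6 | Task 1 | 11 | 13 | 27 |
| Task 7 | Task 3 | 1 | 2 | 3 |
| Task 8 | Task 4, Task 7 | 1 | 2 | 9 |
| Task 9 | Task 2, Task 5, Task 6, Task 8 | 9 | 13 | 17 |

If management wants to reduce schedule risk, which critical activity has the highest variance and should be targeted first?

Task 6

te_Task 1 = (11 + 4·12 + 13)/6 = 72/6 = 12; σ²_Task 1 = ((13−11)/6)² = 0.111
te_Task 2 = (6 + 4·11 + 16)/6 = 66/6 = 11; σ²_Task 2 = ((16−6)/6)² = 2.778
te_Task 3 = (9 + 4·10 + 11)/6 = 60/6 = 10; σ²_Task 3 = ((11−9)/6)² = 0.111
te_Task 4 = (4 + 4·9 + 20)/6 = 60/6 = 10; σ²_Task 4 = ((20−4)/6)² = 7.111
te_Task 5 = (1 + 4·3 + 11)/6 = 24/6 = 4; σ²_Task 5 = ((11−1)/6)² = 2.778
te_Task 6 = (11 + 4·13 + 27)/6 = 90/6 = 15; σ²_Task 6 = ((27−11)/6)² = 7.111
te_Task 7 = (1 + 4·2 + 3)/6 = 12/6 = 2; σ²_Task 7 = ((3−1)/6)² = 0.111
te_Task 8 = (1 + 4·2 + 9)/6 = 18/6 = 3; σ²_Task 8 = ((9−1)/6)² = 1.778
te_Task 9 = (9 + 4·13 + 17)/6 = 78/6 = 13; σ²_Task 9 = ((17−9)/6)² = 1.778

Forward pass:
ES_Task 1 = 0; EF_Task 1 = 12
ES_Task 2 = 0; EF_Task 2 = 11
ES_Task 3 = 0; EF_Task 3 = 10
ES_Task 4 = max(EF_Task 1=12, EF_Task 3=10) = 12; EF_Task 4 = 12+10 = 22
ES_Task 5 = max(EF_Task 1=12, EF_Task 2=11) = 12; EF_Task 5 = 12+4 = 16
ES_Task 6 = 12; EF_Task 6 = 12+15 = 27
ES_Task 7 = 10; EF_Task 7 = 10+2 = 12
ES_Task 8 = max(EF_Task 4=22, EF_Task 7=12) = 22; EF_Task 8 = 22+3 = 25
ES_Task 9 = max(EF_Task 2=11, EF_Task 5=16, EF_Task 6=27, EF_Task 8=25) = 27; EF_Task 9 = 27+13 = 40
Expected project duration μ = 40 days. Critical path: Task 1 → Task 6 → Task 9.

Variances on critical path: σ²_Task 1=0.111, σ²_Task 6=7.111, σ²_Task 9=1.778.
Largest is σ²_Task 6 = 7.111.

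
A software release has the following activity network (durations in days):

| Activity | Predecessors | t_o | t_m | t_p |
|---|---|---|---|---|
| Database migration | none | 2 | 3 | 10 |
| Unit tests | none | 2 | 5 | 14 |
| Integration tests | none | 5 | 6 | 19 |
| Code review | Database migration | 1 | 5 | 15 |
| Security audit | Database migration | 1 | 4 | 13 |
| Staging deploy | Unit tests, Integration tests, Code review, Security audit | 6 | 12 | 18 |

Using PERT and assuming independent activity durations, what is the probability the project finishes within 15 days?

0.018

te_Database migration = (2 + 4·3 + 10)/6 = 24/6 = 4; σ²_Database migration = ((10−2)/6)² = 1.778
te_Unit tests = (2 + 4·5 + 14)/6 = 36/6 = 6; σ²_Unit tests = ((14−2)/6)² = 4.000
te_Integration tests = (5 + 4·6 + 19)/6 = 48/6 = 8; σ²_Integration tests = ((19−5)/6)² = 5.444
te_Code review = (1 + 4·5 + 15)/6 = 36/6 = 6; σ²_Code review = ((15−1)/6)² = 5.444
te_Security audit = (1 + 4·4 + 13)/6 = 30/6 = 5; σ²_Security audit = ((13−1)/6)² = 4.000
te_Staging deploy = (6 + 4·12 + 18)/6 = 72/6 = 12; σ²_Staging deploy = ((18−6)/6)² = 4.000

Forward pass:
ES_Database migration = 0; EF_Database migration = 4
ES_Unit tests = 0; EF_Unit tests = 6
ES_Integration tests = 0; EF_Integration tests = 8
ES_Code review = 4; EF_Code review = 4+6 = 10
ES_Security audit = 4; EF_Security audit = 4+5 = 9
ES_Staging deploy = max(EF_Unit tests=6, EF_Integration tests=8, EF_Code review=10, EF_Security audit=9) = 10; EF_Staging deploy = 10+12 = 22
Expected project duration μ = 22 days. Critical path: Database migration → Code review → Staging deploy.

Variance along critical path = 1.778 + 5.444 + 4.000 = 11.222; σ = √11.222 = 3.350 days.
Z = (15 − 22) / 3.350 = -2.090
P(T ≤ 15) = Φ(-2.090) ≈ 0.018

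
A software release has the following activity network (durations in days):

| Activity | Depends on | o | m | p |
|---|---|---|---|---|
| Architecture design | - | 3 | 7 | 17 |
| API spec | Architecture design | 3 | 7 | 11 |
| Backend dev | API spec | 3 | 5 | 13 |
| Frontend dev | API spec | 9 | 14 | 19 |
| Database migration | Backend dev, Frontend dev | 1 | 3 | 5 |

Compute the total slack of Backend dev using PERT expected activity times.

te_Architecture design = (3 + 4·7 + 17)/6 = 48/6 = 8
te_API spec = (3 + 4·7 + 11)/6 = 42/6 = 7
te_Backend dev = (3 + 4·5 + 13)/6 = 36/6 = 6
te_Frontend dev = (9 + 4·14 + 19)/6 = 84/6 = 14
te_Database migration = (1 + 4·3 + 5)/6 = 18/6 = 3

Forward pass:
ES_Architecture design = 0; EF_Architecture design = 8
ES_API spec = 8; EF_API spec = 8+7 = 15
ES_Backend dev = 15; EF_Backend dev = 15+6 = 21
ES_Frontend dev = 15; EF_Frontend dev = 15+14 = 29
ES_Database migration = max(EF_Backend dev=21, EF_Frontend dev=29) = 29; EF_Database migration = 29+3 = 32
Expected project duration μ = 32 days. Critical path: Architecture design → API spec → Frontend dev → Database migration.

Backward pass:
LF_Database migration = 32; LS_Database migration = 32−3 = 29
LF_Frontend dev = LS_Database migration = 29; LS_Frontend dev = 29−14 = 15
LF_Backend dev = LS_Database migration = 29; LS_Backend dev = 29−6 = 23
LF_API spec = min(LS_Backend dev=23, LS_Frontend dev=15) = 15; LS_API spec = 15−7 = 8
LF_Architecture design = LS_API spec = 8; LS_Architecture design = 8−8 = 0
Slack_Backend dev = LS_Backend dev − ES_Backend dev = 23 − 15 = 8

8 days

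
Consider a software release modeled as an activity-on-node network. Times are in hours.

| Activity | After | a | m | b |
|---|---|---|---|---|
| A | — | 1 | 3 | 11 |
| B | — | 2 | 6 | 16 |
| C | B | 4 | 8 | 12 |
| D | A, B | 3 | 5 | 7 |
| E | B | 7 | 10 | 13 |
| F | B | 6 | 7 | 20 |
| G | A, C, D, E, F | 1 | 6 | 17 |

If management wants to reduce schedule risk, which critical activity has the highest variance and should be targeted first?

G

te_A = (1 + 4·3 + 11)/6 = 24/6 = 4; σ²_A = ((11−1)/6)² = 2.778
te_B = (2 + 4·6 + 16)/6 = 42/6 = 7; σ²_B = ((16−2)/6)² = 5.444
te_C = (4 + 4·8 + 12)/6 = 48/6 = 8; σ²_C = ((12−4)/6)² = 1.778
te_D = (3 + 4·5 + 7)/6 = 30/6 = 5; σ²_D = ((7−3)/6)² = 0.444
te_E = (7 + 4·10 + 13)/6 = 60/6 = 10; σ²_E = ((13−7)/6)² = 1.000
te_F = (6 + 4·7 + 20)/6 = 54/6 = 9; σ²_F = ((20−6)/6)² = 5.444
te_G = (1 + 4·6 + 17)/6 = 42/6 = 7; σ²_G = ((17−1)/6)² = 7.111

Forward pass:
ES_A = 0; EF_A = 4
ES_B = 0; EF_B = 7
ES_C = 7; EF_C = 7+8 = 15
ES_D = max(EF_A=4, EF_B=7) = 7; EF_D = 7+5 = 12
ES_E = 7; EF_E = 7+10 = 17
ES_F = 7; EF_F = 7+9 = 16
ES_G = max(EF_A=4, EF_C=15, EF_D=12, EF_E=17, EF_F=16) = 17; EF_G = 17+7 = 24
Expected project duration μ = 24 hours. Critical path: B → E → G.

Variances on critical path: σ²_B=5.444, σ²_E=1.000, σ²_G=7.111.
Largest is σ²_G = 7.111.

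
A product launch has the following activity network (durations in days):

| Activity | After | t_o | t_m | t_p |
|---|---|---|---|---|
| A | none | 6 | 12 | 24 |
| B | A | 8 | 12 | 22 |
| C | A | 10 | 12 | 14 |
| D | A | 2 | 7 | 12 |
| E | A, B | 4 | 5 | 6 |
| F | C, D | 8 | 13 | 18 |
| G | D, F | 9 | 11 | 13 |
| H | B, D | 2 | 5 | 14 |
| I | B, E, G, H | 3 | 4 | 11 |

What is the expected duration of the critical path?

54 days

te_A = (6 + 4·12 + 24)/6 = 78/6 = 13
te_B = (8 + 4·12 + 22)/6 = 78/6 = 13
te_C = (10 + 4·12 + 14)/6 = 72/6 = 12
te_D = (2 + 4·7 + 12)/6 = 42/6 = 7
te_E = (4 + 4·5 + 6)/6 = 30/6 = 5
te_F = (8 + 4·13 + 18)/6 = 78/6 = 13
te_G = (9 + 4·11 + 13)/6 = 66/6 = 11
te_H = (2 + 4·5 + 14)/6 = 36/6 = 6
te_I = (3 + 4·4 + 11)/6 = 30/6 = 5

Forward pass:
ES_A = 0; EF_A = 13
ES_B = 13; EF_B = 13+13 = 26
ES_C = 13; EF_C = 13+12 = 25
ES_D = 13; EF_D = 13+7 = 20
ES_E = max(EF_A=13, EF_B=26) = 26; EF_E = 26+5 = 31
ES_F = max(EF_C=25, EF_D=20) = 25; EF_F = 25+13 = 38
ES_G = max(EF_D=20, EF_F=38) = 38; EF_G = 38+11 = 49
ES_H = max(EF_B=26, EF_D=20) = 26; EF_H = 26+6 = 32
ES_I = max(EF_B=26, EF_E=31, EF_G=49, EF_H=32) = 49; EF_I = 49+5 = 54
Expected project duration μ = 54 days. Critical path: A → C → F → G → I.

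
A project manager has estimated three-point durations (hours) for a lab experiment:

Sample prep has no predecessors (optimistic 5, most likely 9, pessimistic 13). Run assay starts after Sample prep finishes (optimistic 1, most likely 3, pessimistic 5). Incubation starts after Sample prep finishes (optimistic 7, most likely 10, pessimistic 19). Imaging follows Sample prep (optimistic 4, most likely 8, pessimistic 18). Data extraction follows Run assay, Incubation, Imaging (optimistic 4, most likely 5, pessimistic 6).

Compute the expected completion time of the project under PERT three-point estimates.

te_Sample prep = (5 + 4·9 + 13)/6 = 54/6 = 9
te_Run assay = (1 + 4·3 + 5)/6 = 18/6 = 3
te_Incubation = (7 + 4·10 + 19)/6 = 66/6 = 11
te_Imaging = (4 + 4·8 + 18)/6 = 54/6 = 9
te_Data extraction = (4 + 4·5 + 6)/6 = 30/6 = 5

Forward pass:
ES_Sample prep = 0; EF_Sample prep = 9
ES_Run assay = 9; EF_Run assay = 9+3 = 12
ES_Incubation = 9; EF_Incubation = 9+11 = 20
ES_Imaging = 9; EF_Imaging = 9+9 = 18
ES_Data extraction = max(EF_Run assay=12, EF_Incubation=20, EF_Imaging=18) = 20; EF_Data extraction = 20+5 = 25
Expected project duration μ = 25 hours. Critical path: Sample prep → Incubation → Data extraction.

25 hours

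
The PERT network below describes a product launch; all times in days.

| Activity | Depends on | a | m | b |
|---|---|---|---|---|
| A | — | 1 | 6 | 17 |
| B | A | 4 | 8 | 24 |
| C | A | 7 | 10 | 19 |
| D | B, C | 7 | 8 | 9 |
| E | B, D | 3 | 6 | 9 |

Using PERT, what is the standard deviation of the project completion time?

te_A = (1 + 4·6 + 17)/6 = 42/6 = 7; σ²_A = ((17−1)/6)² = 7.111
te_B = (4 + 4·8 + 24)/6 = 60/6 = 10; σ²_B = ((24−4)/6)² = 11.111
te_C = (7 + 4·10 + 19)/6 = 66/6 = 11; σ²_C = ((19−7)/6)² = 4.000
te_D = (7 + 4·8 + 9)/6 = 48/6 = 8; σ²_D = ((9−7)/6)² = 0.111
te_E = (3 + 4·6 + 9)/6 = 36/6 = 6; σ²_E = ((9−3)/6)² = 1.000

Forward pass:
ES_A = 0; EF_A = 7
ES_B = 7; EF_B = 7+10 = 17
ES_C = 7; EF_C = 7+11 = 18
ES_D = max(EF_B=17, EF_C=18) = 18; EF_D = 18+8 = 26
ES_E = max(EF_B=17, EF_D=26) = 26; EF_E = 26+6 = 32
Expected project duration μ = 32 days. Critical path: A → C → D → E.

Variance along critical path = 7.111 + 4.000 + 0.111 + 1.000 = 12.222
σ = √12.222 = 3.496 days

3.50 days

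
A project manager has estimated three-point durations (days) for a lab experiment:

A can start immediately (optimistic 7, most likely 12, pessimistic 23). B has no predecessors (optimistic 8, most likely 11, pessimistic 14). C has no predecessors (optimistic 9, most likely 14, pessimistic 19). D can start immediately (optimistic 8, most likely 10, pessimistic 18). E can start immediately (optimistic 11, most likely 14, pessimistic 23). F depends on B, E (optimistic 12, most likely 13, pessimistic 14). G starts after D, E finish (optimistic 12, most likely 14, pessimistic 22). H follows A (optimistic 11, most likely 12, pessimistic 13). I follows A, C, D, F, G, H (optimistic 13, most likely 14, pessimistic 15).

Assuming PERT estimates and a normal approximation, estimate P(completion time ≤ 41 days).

te_A = (7 + 4·12 + 23)/6 = 78/6 = 13; σ²_A = ((23−7)/6)² = 7.111
te_B = (8 + 4·11 + 14)/6 = 66/6 = 11; σ²_B = ((14−8)/6)² = 1.000
te_C = (9 + 4·14 + 19)/6 = 84/6 = 14; σ²_C = ((19−9)/6)² = 2.778
te_D = (8 + 4·10 + 18)/6 = 66/6 = 11; σ²_D = ((18−8)/6)² = 2.778
te_E = (11 + 4·14 + 23)/6 = 90/6 = 15; σ²_E = ((23−11)/6)² = 4.000
te_F = (12 + 4·13 + 14)/6 = 78/6 = 13; σ²_F = ((14−12)/6)² = 0.111
te_G = (12 + 4·14 + 22)/6 = 90/6 = 15; σ²_G = ((22−12)/6)² = 2.778
te_H = (11 + 4·12 + 13)/6 = 72/6 = 12; σ²_H = ((13−11)/6)² = 0.111
te_I = (13 + 4·14 + 15)/6 = 84/6 = 14; σ²_I = ((15−13)/6)² = 0.111

Forward pass:
ES_A = 0; EF_A = 13
ES_B = 0; EF_B = 11
ES_C = 0; EF_C = 14
ES_D = 0; EF_D = 11
ES_E = 0; EF_E = 15
ES_F = max(EF_B=11, EF_E=15) = 15; EF_F = 15+13 = 28
ES_G = max(EF_D=11, EF_E=15) = 15; EF_G = 15+15 = 30
ES_H = 13; EF_H = 13+12 = 25
ES_I = max(EF_A=13, EF_C=14, EF_D=11, EF_F=28, EF_G=30, EF_H=25) = 30; EF_I = 30+14 = 44
Expected project duration μ = 44 days. Critical path: E → G → I.

Variance along critical path = 4.000 + 2.778 + 0.111 = 6.889; σ = √6.889 = 2.625 days.
Z = (41 − 44) / 2.625 = -1.143
P(T ≤ 41) = Φ(-1.143) ≈ 0.127

0.127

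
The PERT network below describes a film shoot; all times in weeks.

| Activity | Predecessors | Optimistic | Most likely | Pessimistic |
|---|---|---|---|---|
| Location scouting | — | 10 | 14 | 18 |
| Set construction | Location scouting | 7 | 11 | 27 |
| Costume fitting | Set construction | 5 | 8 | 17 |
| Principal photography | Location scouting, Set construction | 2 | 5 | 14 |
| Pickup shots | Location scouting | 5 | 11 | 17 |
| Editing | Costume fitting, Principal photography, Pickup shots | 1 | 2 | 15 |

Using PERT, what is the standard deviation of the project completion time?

4.73 weeks

te_Location scouting = (10 + 4·14 + 18)/6 = 84/6 = 14; σ²_Location scouting = ((18−10)/6)² = 1.778
te_Set construction = (7 + 4·11 + 27)/6 = 78/6 = 13; σ²_Set construction = ((27−7)/6)² = 11.111
te_Costume fitting = (5 + 4·8 + 17)/6 = 54/6 = 9; σ²_Costume fitting = ((17−5)/6)² = 4.000
te_Principal photography = (2 + 4·5 + 14)/6 = 36/6 = 6; σ²_Principal photography = ((14−2)/6)² = 4.000
te_Pickup shots = (5 + 4·11 + 17)/6 = 66/6 = 11; σ²_Pickup shots = ((17−5)/6)² = 4.000
te_Editing = (1 + 4·2 + 15)/6 = 24/6 = 4; σ²_Editing = ((15−1)/6)² = 5.444

Forward pass:
ES_Location scouting = 0; EF_Location scouting = 14
ES_Set construction = 14; EF_Set construction = 14+13 = 27
ES_Costume fitting = 27; EF_Costume fitting = 27+9 = 36
ES_Principal photography = max(EF_Location scouting=14, EF_Set construction=27) = 27; EF_Principal photography = 27+6 = 33
ES_Pickup shots = 14; EF_Pickup shots = 14+11 = 25
ES_Editing = max(EF_Costume fitting=36, EF_Principal photography=33, EF_Pickup shots=25) = 36; EF_Editing = 36+4 = 40
Expected project duration μ = 40 weeks. Critical path: Location scouting → Set construction → Costume fitting → Editing.

Variance along critical path = 1.778 + 11.111 + 4.000 + 5.444 = 22.333
σ = √22.333 = 4.726 weeks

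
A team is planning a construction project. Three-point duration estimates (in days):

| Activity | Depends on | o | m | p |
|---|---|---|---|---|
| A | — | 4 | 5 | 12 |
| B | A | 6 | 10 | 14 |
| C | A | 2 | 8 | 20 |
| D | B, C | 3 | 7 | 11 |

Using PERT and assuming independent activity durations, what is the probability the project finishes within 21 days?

0.193

te_A = (4 + 4·5 + 12)/6 = 36/6 = 6; σ²_A = ((12−4)/6)² = 1.778
te_B = (6 + 4·10 + 14)/6 = 60/6 = 10; σ²_B = ((14−6)/6)² = 1.778
te_C = (2 + 4·8 + 20)/6 = 54/6 = 9; σ²_C = ((20−2)/6)² = 9.000
te_D = (3 + 4·7 + 11)/6 = 42/6 = 7; σ²_D = ((11−3)/6)² = 1.778

Forward pass:
ES_A = 0; EF_A = 6
ES_B = 6; EF_B = 6+10 = 16
ES_C = 6; EF_C = 6+9 = 15
ES_D = max(EF_B=16, EF_C=15) = 16; EF_D = 16+7 = 23
Expected project duration μ = 23 days. Critical path: A → B → D.

Variance along critical path = 1.778 + 1.778 + 1.778 = 5.333; σ = √5.333 = 2.309 days.
Z = (21 − 23) / 2.309 = -0.866
P(T ≤ 21) = Φ(-0.866) ≈ 0.193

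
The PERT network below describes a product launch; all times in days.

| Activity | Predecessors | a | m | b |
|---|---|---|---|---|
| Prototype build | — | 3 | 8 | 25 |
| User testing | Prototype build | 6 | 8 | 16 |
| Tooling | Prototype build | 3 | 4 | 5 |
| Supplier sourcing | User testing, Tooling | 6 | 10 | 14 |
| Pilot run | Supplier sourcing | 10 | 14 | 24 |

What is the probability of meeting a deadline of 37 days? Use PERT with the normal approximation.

te_Prototype build = (3 + 4·8 + 25)/6 = 60/6 = 10; σ²_Prototype build = ((25−3)/6)² = 13.444
te_User testing = (6 + 4·8 + 16)/6 = 54/6 = 9; σ²_User testing = ((16−6)/6)² = 2.778
te_Tooling = (3 + 4·4 + 5)/6 = 24/6 = 4; σ²_Tooling = ((5−3)/6)² = 0.111
te_Supplier sourcing = (6 + 4·10 + 14)/6 = 60/6 = 10; σ²_Supplier sourcing = ((14−6)/6)² = 1.778
te_Pilot run = (10 + 4·14 + 24)/6 = 90/6 = 15; σ²_Pilot run = ((24−10)/6)² = 5.444

Forward pass:
ES_Prototype build = 0; EF_Prototype build = 10
ES_User testing = 10; EF_User testing = 10+9 = 19
ES_Tooling = 10; EF_Tooling = 10+4 = 14
ES_Supplier sourcing = max(EF_User testing=19, EF_Tooling=14) = 19; EF_Supplier sourcing = 19+10 = 29
ES_Pilot run = 29; EF_Pilot run = 29+15 = 44
Expected project duration μ = 44 days. Critical path: Prototype build → User testing → Supplier sourcing → Pilot run.

Variance along critical path = 13.444 + 2.778 + 1.778 + 5.444 = 23.444; σ = √23.444 = 4.842 days.
Z = (37 − 44) / 4.842 = -1.446
P(T ≤ 37) = Φ(-1.446) ≈ 0.074

0.074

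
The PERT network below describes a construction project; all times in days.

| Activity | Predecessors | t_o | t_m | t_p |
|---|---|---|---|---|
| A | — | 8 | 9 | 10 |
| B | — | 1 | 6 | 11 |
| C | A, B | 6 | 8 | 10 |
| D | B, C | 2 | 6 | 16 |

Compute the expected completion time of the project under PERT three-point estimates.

24 days

te_A = (8 + 4·9 + 10)/6 = 54/6 = 9
te_B = (1 + 4·6 + 11)/6 = 36/6 = 6
te_C = (6 + 4·8 + 10)/6 = 48/6 = 8
te_D = (2 + 4·6 + 16)/6 = 42/6 = 7

Forward pass:
ES_A = 0; EF_A = 9
ES_B = 0; EF_B = 6
ES_C = max(EF_A=9, EF_B=6) = 9; EF_C = 9+8 = 17
ES_D = max(EF_B=6, EF_C=17) = 17; EF_D = 17+7 = 24
Expected project duration μ = 24 days. Critical path: A → C → D.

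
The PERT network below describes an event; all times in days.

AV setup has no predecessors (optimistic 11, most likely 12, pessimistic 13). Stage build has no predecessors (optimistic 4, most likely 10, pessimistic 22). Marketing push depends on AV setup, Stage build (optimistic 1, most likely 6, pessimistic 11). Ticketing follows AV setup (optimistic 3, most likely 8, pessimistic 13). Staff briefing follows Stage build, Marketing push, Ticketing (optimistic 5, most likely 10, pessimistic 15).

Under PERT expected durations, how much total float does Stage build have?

te_AV setup = (11 + 4·12 + 13)/6 = 72/6 = 12
te_Stage build = (4 + 4·10 + 22)/6 = 66/6 = 11
te_Marketing push = (1 + 4·6 + 11)/6 = 36/6 = 6
te_Ticketing = (3 + 4·8 + 13)/6 = 48/6 = 8
te_Staff briefing = (5 + 4·10 + 15)/6 = 60/6 = 10

Forward pass:
ES_AV setup = 0; EF_AV setup = 12
ES_Stage build = 0; EF_Stage build = 11
ES_Marketing push = max(EF_AV setup=12, EF_Stage build=11) = 12; EF_Marketing push = 12+6 = 18
ES_Ticketing = 12; EF_Ticketing = 12+8 = 20
ES_Staff briefing = max(EF_Stage build=11, EF_Marketing push=18, EF_Ticketing=20) = 20; EF_Staff briefing = 20+10 = 30
Expected project duration μ = 30 days. Critical path: AV setup → Ticketing → Staff briefing.

Backward pass:
LF_Staff briefing = 30; LS_Staff briefing = 30−10 = 20
LF_Ticketing = LS_Staff briefing = 20; LS_Ticketing = 20−8 = 12
LF_Marketing push = LS_Staff briefing = 20; LS_Marketing push = 20−6 = 14
LF_Stage build = min(LS_Marketing push=14, LS_Staff briefing=20) = 14; LS_Stage build = 14−11 = 3
LF_AV setup = min(LS_Marketing push=14, LS_Ticketing=12) = 12; LS_AV setup = 12−12 = 0
Slack_Stage build = LS_Stage build − ES_Stage build = 3 − 0 = 3

3 days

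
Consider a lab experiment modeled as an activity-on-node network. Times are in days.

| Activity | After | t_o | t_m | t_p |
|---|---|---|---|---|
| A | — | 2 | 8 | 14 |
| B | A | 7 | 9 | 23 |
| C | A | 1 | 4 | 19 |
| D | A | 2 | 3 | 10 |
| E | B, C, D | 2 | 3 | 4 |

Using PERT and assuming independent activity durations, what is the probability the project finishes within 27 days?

te_A = (2 + 4·8 + 14)/6 = 48/6 = 8; σ²_A = ((14−2)/6)² = 4.000
te_B = (7 + 4·9 + 23)/6 = 66/6 = 11; σ²_B = ((23−7)/6)² = 7.111
te_C = (1 + 4·4 + 19)/6 = 36/6 = 6; σ²_C = ((19−1)/6)² = 9.000
te_D = (2 + 4·3 + 10)/6 = 24/6 = 4; σ²_D = ((10−2)/6)² = 1.778
te_E = (2 + 4·3 + 4)/6 = 18/6 = 3; σ²_E = ((4−2)/6)² = 0.111

Forward pass:
ES_A = 0; EF_A = 8
ES_B = 8; EF_B = 8+11 = 19
ES_C = 8; EF_C = 8+6 = 14
ES_D = 8; EF_D = 8+4 = 12
ES_E = max(EF_B=19, EF_C=14, EF_D=12) = 19; EF_E = 19+3 = 22
Expected project duration μ = 22 days. Critical path: A → B → E.

Variance along critical path = 4.000 + 7.111 + 0.111 = 11.222; σ = √11.222 = 3.350 days.
Z = (27 − 22) / 3.350 = 1.493
P(T ≤ 27) = Φ(1.493) ≈ 0.932

0.932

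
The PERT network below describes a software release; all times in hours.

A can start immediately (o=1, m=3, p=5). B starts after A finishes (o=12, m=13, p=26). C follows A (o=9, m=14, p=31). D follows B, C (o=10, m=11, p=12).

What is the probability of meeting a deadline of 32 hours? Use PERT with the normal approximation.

te_A = (1 + 4·3 + 5)/6 = 18/6 = 3; σ²_A = ((5−1)/6)² = 0.444
te_B = (12 + 4·13 + 26)/6 = 90/6 = 15; σ²_B = ((26−12)/6)² = 5.444
te_C = (9 + 4·14 + 31)/6 = 96/6 = 16; σ²_C = ((31−9)/6)² = 13.444
te_D = (10 + 4·11 + 12)/6 = 66/6 = 11; σ²_D = ((12−10)/6)² = 0.111

Forward pass:
ES_A = 0; EF_A = 3
ES_B = 3; EF_B = 3+15 = 18
ES_C = 3; EF_C = 3+16 = 19
ES_D = max(EF_B=18, EF_C=19) = 19; EF_D = 19+11 = 30
Expected project duration μ = 30 hours. Critical path: A → C → D.

Variance along critical path = 0.444 + 13.444 + 0.111 = 14.000; σ = √14.000 = 3.742 hours.
Z = (32 − 30) / 3.742 = 0.535
P(T ≤ 32) = Φ(0.535) ≈ 0.704

0.704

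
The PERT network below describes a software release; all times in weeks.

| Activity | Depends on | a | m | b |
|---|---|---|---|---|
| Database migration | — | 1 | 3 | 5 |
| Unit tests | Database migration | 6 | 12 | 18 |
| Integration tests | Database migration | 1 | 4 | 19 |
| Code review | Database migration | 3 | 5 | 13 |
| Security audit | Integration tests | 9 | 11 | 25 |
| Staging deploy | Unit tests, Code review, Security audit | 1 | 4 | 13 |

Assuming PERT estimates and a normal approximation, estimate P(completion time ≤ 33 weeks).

0.907

te_Database migration = (1 + 4·3 + 5)/6 = 18/6 = 3; σ²_Database migration = ((5−1)/6)² = 0.444
te_Unit tests = (6 + 4·12 + 18)/6 = 72/6 = 12; σ²_Unit tests = ((18−6)/6)² = 4.000
te_Integration tests = (1 + 4·4 + 19)/6 = 36/6 = 6; σ²_Integration tests = ((19−1)/6)² = 9.000
te_Code review = (3 + 4·5 + 13)/6 = 36/6 = 6; σ²_Code review = ((13−3)/6)² = 2.778
te_Security audit = (9 + 4·11 + 25)/6 = 78/6 = 13; σ²_Security audit = ((25−9)/6)² = 7.111
te_Staging deploy = (1 + 4·4 + 13)/6 = 30/6 = 5; σ²_Staging deploy = ((13−1)/6)² = 4.000

Forward pass:
ES_Database migration = 0; EF_Database migration = 3
ES_Unit tests = 3; EF_Unit tests = 3+12 = 15
ES_Integration tests = 3; EF_Integration tests = 3+6 = 9
ES_Code review = 3; EF_Code review = 3+6 = 9
ES_Security audit = 9; EF_Security audit = 9+13 = 22
ES_Staging deploy = max(EF_Unit tests=15, EF_Code review=9, EF_Security audit=22) = 22; EF_Staging deploy = 22+5 = 27
Expected project duration μ = 27 weeks. Critical path: Database migration → Integration tests → Security audit → Staging deploy.

Variance along critical path = 0.444 + 9.000 + 7.111 + 4.000 = 20.556; σ = √20.556 = 4.534 weeks.
Z = (33 − 27) / 4.534 = 1.323
P(T ≤ 33) = Φ(1.323) ≈ 0.907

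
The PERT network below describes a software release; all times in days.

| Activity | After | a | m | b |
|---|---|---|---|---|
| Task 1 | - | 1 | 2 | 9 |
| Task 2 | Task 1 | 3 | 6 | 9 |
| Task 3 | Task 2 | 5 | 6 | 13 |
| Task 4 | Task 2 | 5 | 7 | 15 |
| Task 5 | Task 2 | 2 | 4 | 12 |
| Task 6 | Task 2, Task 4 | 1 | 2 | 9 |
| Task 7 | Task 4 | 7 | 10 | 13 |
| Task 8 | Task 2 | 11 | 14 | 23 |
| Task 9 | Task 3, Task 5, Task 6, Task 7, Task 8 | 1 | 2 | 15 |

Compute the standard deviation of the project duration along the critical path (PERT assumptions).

3.46 days

te_Task 1 = (1 + 4·2 + 9)/6 = 18/6 = 3; σ²_Task 1 = ((9−1)/6)² = 1.778
te_Task 2 = (3 + 4·6 + 9)/6 = 36/6 = 6; σ²_Task 2 = ((9−3)/6)² = 1.000
te_Task 3 = (5 + 4·6 + 13)/6 = 42/6 = 7; σ²_Task 3 = ((13−5)/6)² = 1.778
te_Task 4 = (5 + 4·7 + 15)/6 = 48/6 = 8; σ²_Task 4 = ((15−5)/6)² = 2.778
te_Task 5 = (2 + 4·4 + 12)/6 = 30/6 = 5; σ²_Task 5 = ((12−2)/6)² = 2.778
te_Task 6 = (1 + 4·2 + 9)/6 = 18/6 = 3; σ²_Task 6 = ((9−1)/6)² = 1.778
te_Task 7 = (7 + 4·10 + 13)/6 = 60/6 = 10; σ²_Task 7 = ((13−7)/6)² = 1.000
te_Task 8 = (11 + 4·14 + 23)/6 = 90/6 = 15; σ²_Task 8 = ((23−11)/6)² = 4.000
te_Task 9 = (1 + 4·2 + 15)/6 = 24/6 = 4; σ²_Task 9 = ((15−1)/6)² = 5.444

Forward pass:
ES_Task 1 = 0; EF_Task 1 = 3
ES_Task 2 = 3; EF_Task 2 = 3+6 = 9
ES_Task 3 = 9; EF_Task 3 = 9+7 = 16
ES_Task 4 = 9; EF_Task 4 = 9+8 = 17
ES_Task 5 = 9; EF_Task 5 = 9+5 = 14
ES_Task 6 = max(EF_Task 2=9, EF_Task 4=17) = 17; EF_Task 6 = 17+3 = 20
ES_Task 7 = 17; EF_Task 7 = 17+10 = 27
ES_Task 8 = 9; EF_Task 8 = 9+15 = 24
ES_Task 9 = max(EF_Task 3=16, EF_Task 5=14, EF_Task 6=20, EF_Task 7=27, EF_Task 8=24) = 27; EF_Task 9 = 27+4 = 31
Expected project duration μ = 31 days. Critical path: Task 1 → Task 2 → Task 4 → Task 7 → Task 9.

Variance along critical path = 1.778 + 1.000 + 2.778 + 1.000 + 5.444 = 12.000
σ = √12.000 = 3.464 days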